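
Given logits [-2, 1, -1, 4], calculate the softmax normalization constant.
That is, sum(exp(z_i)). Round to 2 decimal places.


Denom = e^-2=0.1353 + e^1=2.7183 + e^-1=0.3679 + e^4=54.5982. Sum = 57.8197, which rounds to 57.82.

57.82


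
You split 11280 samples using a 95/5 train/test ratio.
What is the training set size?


Test set = 11280 * 5% = 564. Training set = 11280 - 564 = 10716.

10716


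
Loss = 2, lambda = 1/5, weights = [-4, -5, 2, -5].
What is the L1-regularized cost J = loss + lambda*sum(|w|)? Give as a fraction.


L1 norm = sum(|w|) = 16. J = 2 + 1/5 * 16 = 26/5.

26/5


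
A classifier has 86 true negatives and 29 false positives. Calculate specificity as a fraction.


Specificity = TN / (TN + FP) = 86 / 115 = 86/115.

86/115


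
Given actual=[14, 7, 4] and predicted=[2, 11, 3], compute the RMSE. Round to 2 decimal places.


MSE = 53.6667. RMSE = sqrt(53.6667) = 7.33.

7.33


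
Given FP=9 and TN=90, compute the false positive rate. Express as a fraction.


FPR = FP / (FP + TN) = 9 / 99 = 1/11.

1/11


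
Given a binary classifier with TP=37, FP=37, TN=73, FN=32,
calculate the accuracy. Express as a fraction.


Accuracy = (TP + TN) / (TP + TN + FP + FN) = (37 + 73) / 179 = 110/179.

110/179


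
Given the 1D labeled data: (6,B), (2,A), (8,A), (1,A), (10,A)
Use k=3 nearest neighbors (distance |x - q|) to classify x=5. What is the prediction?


Distances: |6-5|=1, |2-5|=3, |8-5|=3, |1-5|=4, |10-5|=5. 3 nearest: (6,B), (2,A), (8,A). Counts: {'B': 1, 'A': 2}. Majority class: A.

A


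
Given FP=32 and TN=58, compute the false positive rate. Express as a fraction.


FPR = FP / (FP + TN) = 32 / 90 = 16/45.

16/45


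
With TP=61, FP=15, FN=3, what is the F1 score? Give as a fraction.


Precision = 61/76 = 61/76. Recall = 61/64 = 61/64. F1 = 2*P*R/(P+R) = 61/70.

61/70


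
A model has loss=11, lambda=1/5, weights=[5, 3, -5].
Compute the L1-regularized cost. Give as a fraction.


L1 norm = sum(|w|) = 13. J = 11 + 1/5 * 13 = 68/5.

68/5


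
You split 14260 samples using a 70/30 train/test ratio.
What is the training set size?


Test set = 14260 * 30% = 4278. Training set = 14260 - 4278 = 9982.

9982


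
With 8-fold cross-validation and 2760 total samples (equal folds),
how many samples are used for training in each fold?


Each validation fold has 2760/8 = 345 samples. Training set = 2760 - 345 = 2415.

2415


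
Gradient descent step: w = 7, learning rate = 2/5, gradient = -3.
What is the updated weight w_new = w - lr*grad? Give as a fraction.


w_new = 7 - 2/5 * -3 = 7 - -6/5 = 41/5.

41/5


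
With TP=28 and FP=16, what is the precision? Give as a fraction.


Precision = TP / (TP + FP) = 28 / 44 = 7/11.

7/11


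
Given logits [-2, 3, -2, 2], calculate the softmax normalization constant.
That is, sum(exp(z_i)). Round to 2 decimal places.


Denom = e^-2=0.1353 + e^3=20.0855 + e^-2=0.1353 + e^2=7.3891. Sum = 27.7452, which rounds to 27.75.

27.75


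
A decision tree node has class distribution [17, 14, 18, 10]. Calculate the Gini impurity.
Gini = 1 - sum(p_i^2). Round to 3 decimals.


Total = 59. Proportions: 17/59, 14/59, 18/59, 10/59. sum(p_i^2) = 0.2611. Gini = 1 - 0.2611 = 0.7389, which rounds to 0.739.

0.739


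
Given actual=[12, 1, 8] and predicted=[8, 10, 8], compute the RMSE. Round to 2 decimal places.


MSE = 32.3333. RMSE = sqrt(32.3333) = 5.69.

5.69


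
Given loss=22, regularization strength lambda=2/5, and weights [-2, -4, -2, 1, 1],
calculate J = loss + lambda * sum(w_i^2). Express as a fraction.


L2 sq norm = sum(w^2) = 26. J = 22 + 2/5 * 26 = 162/5.

162/5


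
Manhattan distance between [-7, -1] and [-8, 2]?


d = sum of absolute differences: |-7--8|=1 + |-1-2|=3 = 4.

4


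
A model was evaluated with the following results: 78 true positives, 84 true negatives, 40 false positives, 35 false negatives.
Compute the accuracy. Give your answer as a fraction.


Accuracy = (TP + TN) / (TP + TN + FP + FN) = (78 + 84) / 237 = 54/79.

54/79


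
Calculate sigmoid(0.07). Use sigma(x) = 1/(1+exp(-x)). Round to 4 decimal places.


sigma(0.07) = 1/(1+e^(-0.07)) = 1/(1+0.932394) = 1/1.932394 = 0.5175.

0.5175


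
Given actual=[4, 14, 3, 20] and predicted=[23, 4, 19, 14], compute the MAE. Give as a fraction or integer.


MAE = (1/4) * (|4-23|=19 + |14-4|=10 + |3-19|=16 + |20-14|=6). Sum = 51. MAE = 51/4.

51/4


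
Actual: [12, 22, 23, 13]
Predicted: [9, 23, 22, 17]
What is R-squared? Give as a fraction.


Mean(y) = 35/2. SS_res = 27. SS_tot = 101. R^2 = 1 - 27/(101) = 74/101.

74/101


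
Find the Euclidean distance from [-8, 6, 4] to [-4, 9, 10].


d = sqrt(sum of squared differences). (-8--4)^2=16, (6-9)^2=9, (4-10)^2=36. Sum = 61.

sqrt(61)


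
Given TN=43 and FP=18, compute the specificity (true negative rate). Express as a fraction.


Specificity = TN / (TN + FP) = 43 / 61 = 43/61.

43/61


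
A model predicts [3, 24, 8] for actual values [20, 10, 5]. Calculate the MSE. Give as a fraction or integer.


MSE = (1/3) * ((20-3)^2=289 + (10-24)^2=196 + (5-8)^2=9). Sum = 494. MSE = 494/3.

494/3


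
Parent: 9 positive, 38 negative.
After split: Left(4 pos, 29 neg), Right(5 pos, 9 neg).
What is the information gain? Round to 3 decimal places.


H(parent) = 0.7046. H(left) = 0.5328, H(right) = 0.9403. Weighted = (33/47)*0.5328 + (14/47)*0.9403 = 0.6542. IG = 0.7046 - 0.6542 = 0.0504, which rounds to 0.050.

0.050


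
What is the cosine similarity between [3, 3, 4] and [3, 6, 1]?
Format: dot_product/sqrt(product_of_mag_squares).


dot = 31. |a|^2 = 34, |b|^2 = 46. cos = 31/sqrt(1564).

31/sqrt(1564)


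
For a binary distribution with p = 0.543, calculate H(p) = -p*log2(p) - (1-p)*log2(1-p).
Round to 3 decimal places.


H = -0.543*log2(0.543) - 0.457*log2(0.457) = 0.995.

0.995


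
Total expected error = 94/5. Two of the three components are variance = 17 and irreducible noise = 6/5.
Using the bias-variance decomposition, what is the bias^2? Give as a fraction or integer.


Total error = bias^2 + variance + irreducible noise. So bias^2 = 94/5 - 17 - 6/5 = 3/5.

3/5


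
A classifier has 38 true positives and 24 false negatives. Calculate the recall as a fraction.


Recall = TP / (TP + FN) = 38 / 62 = 19/31.

19/31


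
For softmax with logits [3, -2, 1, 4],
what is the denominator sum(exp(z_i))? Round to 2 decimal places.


Denom = e^3=20.0855 + e^-2=0.1353 + e^1=2.7183 + e^4=54.5982. Sum = 77.5373, which rounds to 77.54.

77.54


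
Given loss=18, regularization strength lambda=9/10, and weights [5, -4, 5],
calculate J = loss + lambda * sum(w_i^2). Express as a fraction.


L2 sq norm = sum(w^2) = 66. J = 18 + 9/10 * 66 = 387/5.

387/5


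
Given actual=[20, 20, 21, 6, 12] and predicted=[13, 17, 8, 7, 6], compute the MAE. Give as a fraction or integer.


MAE = (1/5) * (|20-13|=7 + |20-17|=3 + |21-8|=13 + |6-7|=1 + |12-6|=6). Sum = 30. MAE = 6.

6


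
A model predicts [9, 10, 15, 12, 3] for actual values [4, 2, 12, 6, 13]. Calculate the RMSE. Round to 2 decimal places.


MSE = 46.8000. RMSE = sqrt(46.8000) = 6.84.

6.84


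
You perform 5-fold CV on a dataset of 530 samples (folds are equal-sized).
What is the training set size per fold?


Each validation fold has 530/5 = 106 samples. Training set = 530 - 106 = 424.

424


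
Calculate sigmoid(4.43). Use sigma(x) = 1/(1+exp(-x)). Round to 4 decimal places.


sigma(4.43) = 1/(1+e^(-4.43)) = 1/(1+0.011914) = 1/1.011914 = 0.9882.

0.9882


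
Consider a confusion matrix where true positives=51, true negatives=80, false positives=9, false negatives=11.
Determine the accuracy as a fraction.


Accuracy = (TP + TN) / (TP + TN + FP + FN) = (51 + 80) / 151 = 131/151.

131/151


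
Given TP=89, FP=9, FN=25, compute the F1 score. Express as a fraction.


Precision = 89/98 = 89/98. Recall = 89/114 = 89/114. F1 = 2*P*R/(P+R) = 89/106.

89/106


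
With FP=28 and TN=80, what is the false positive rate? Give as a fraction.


FPR = FP / (FP + TN) = 28 / 108 = 7/27.

7/27


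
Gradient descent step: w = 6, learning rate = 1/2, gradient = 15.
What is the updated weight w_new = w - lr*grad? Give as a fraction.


w_new = 6 - 1/2 * 15 = 6 - 15/2 = -3/2.

-3/2


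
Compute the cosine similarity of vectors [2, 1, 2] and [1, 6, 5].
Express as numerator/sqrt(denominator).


dot = 18. |a|^2 = 9, |b|^2 = 62. cos = 18/sqrt(558).

18/sqrt(558)


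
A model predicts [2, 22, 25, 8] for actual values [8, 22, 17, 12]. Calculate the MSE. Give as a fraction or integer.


MSE = (1/4) * ((8-2)^2=36 + (22-22)^2=0 + (17-25)^2=64 + (12-8)^2=16). Sum = 116. MSE = 29.

29


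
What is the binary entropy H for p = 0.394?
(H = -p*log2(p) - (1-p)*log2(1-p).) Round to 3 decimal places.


H = -0.394*log2(0.394) - 0.606*log2(0.606) = 0.967.

0.967


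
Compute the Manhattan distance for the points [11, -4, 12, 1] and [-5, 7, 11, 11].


d = sum of absolute differences: |11--5|=16 + |-4-7|=11 + |12-11|=1 + |1-11|=10 = 38.

38


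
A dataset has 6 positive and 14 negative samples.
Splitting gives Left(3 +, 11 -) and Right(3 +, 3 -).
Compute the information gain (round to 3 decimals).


H(parent) = 0.8813. H(left) = 0.7496, H(right) = 1.0000. Weighted = (14/20)*0.7496 + (6/20)*1.0000 = 0.8247. IG = 0.8813 - 0.8247 = 0.0566, which rounds to 0.057.

0.057


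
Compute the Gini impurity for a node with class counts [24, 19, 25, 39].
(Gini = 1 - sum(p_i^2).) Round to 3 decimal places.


Total = 107. Proportions: 24/107, 19/107, 25/107, 39/107. sum(p_i^2) = 0.2693. Gini = 1 - 0.2693 = 0.7307, which rounds to 0.731.

0.731


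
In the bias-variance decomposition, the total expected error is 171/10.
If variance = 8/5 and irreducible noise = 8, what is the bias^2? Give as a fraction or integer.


Total error = bias^2 + variance + irreducible noise. So bias^2 = 171/10 - 8/5 - 8 = 15/2.

15/2


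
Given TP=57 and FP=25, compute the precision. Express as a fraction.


Precision = TP / (TP + FP) = 57 / 82 = 57/82.

57/82


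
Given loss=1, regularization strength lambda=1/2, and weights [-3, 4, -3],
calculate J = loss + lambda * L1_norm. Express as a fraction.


L1 norm = sum(|w|) = 10. J = 1 + 1/2 * 10 = 6.

6


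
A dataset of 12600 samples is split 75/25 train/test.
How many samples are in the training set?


Test set = 12600 * 25% = 3150. Training set = 12600 - 3150 = 9450.

9450


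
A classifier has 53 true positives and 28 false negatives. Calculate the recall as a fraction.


Recall = TP / (TP + FN) = 53 / 81 = 53/81.

53/81


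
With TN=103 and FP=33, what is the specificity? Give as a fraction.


Specificity = TN / (TN + FP) = 103 / 136 = 103/136.

103/136


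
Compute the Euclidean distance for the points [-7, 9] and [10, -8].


d = sqrt(sum of squared differences). (-7-10)^2=289, (9--8)^2=289. Sum = 578.

sqrt(578)


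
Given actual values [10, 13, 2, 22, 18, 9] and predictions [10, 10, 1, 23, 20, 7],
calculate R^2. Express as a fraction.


Mean(y) = 37/3. SS_res = 19. SS_tot = 748/3. R^2 = 1 - 19/(748/3) = 691/748.

691/748


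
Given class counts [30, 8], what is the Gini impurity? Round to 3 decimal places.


Total = 38. Proportions: 30/38, 8/38. sum(p_i^2) = 0.6676. Gini = 1 - 0.6676 = 0.3324, which rounds to 0.332.

0.332


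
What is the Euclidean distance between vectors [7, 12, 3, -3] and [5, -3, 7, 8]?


d = sqrt(sum of squared differences). (7-5)^2=4, (12--3)^2=225, (3-7)^2=16, (-3-8)^2=121. Sum = 366.

sqrt(366)


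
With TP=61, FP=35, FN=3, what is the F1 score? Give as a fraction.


Precision = 61/96 = 61/96. Recall = 61/64 = 61/64. F1 = 2*P*R/(P+R) = 61/80.

61/80


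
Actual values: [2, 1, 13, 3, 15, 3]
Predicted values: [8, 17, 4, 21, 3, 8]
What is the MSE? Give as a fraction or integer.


MSE = (1/6) * ((2-8)^2=36 + (1-17)^2=256 + (13-4)^2=81 + (3-21)^2=324 + (15-3)^2=144 + (3-8)^2=25). Sum = 866. MSE = 433/3.

433/3


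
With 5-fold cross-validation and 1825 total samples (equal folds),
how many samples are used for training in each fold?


Each validation fold has 1825/5 = 365 samples. Training set = 1825 - 365 = 1460.

1460


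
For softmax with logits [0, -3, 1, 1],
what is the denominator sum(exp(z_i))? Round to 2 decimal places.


Denom = e^0=1.0000 + e^-3=0.0498 + e^1=2.7183 + e^1=2.7183. Sum = 6.4864, which rounds to 6.49.

6.49


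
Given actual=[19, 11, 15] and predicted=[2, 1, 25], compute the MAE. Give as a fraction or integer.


MAE = (1/3) * (|19-2|=17 + |11-1|=10 + |15-25|=10). Sum = 37. MAE = 37/3.

37/3


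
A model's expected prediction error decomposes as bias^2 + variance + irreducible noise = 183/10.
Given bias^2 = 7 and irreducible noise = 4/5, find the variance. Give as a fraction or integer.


Total error = bias^2 + variance + irreducible noise. So variance = 183/10 - 7 - 4/5 = 21/2.

21/2


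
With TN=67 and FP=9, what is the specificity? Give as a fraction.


Specificity = TN / (TN + FP) = 67 / 76 = 67/76.

67/76


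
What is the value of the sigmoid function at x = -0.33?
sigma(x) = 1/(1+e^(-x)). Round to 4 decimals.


sigma(-0.33) = 1/(1+e^(0.33)) = 1/(1+1.390968) = 1/2.390968 = 0.4182.

0.4182


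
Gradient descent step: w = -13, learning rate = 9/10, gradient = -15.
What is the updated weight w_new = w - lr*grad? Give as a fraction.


w_new = -13 - 9/10 * -15 = -13 - -27/2 = 1/2.

1/2


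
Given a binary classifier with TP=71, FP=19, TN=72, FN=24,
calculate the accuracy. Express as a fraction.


Accuracy = (TP + TN) / (TP + TN + FP + FN) = (71 + 72) / 186 = 143/186.

143/186


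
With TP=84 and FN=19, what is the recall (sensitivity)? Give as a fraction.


Recall = TP / (TP + FN) = 84 / 103 = 84/103.

84/103


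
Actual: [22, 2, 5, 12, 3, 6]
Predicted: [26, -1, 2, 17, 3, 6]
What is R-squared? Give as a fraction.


Mean(y) = 25/3. SS_res = 59. SS_tot = 856/3. R^2 = 1 - 59/(856/3) = 679/856.

679/856


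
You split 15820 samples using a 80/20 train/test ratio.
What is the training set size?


Test set = 15820 * 20% = 3164. Training set = 15820 - 3164 = 12656.

12656


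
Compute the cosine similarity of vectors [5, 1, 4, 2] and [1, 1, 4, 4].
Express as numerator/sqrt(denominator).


dot = 30. |a|^2 = 46, |b|^2 = 34. cos = 30/sqrt(1564).

30/sqrt(1564)


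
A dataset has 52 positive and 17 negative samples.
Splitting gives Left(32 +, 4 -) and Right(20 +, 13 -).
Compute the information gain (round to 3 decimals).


H(parent) = 0.8055. H(left) = 0.5033, H(right) = 0.9673. Weighted = (36/69)*0.5033 + (33/69)*0.9673 = 0.7252. IG = 0.8055 - 0.7252 = 0.0803, which rounds to 0.080.

0.080


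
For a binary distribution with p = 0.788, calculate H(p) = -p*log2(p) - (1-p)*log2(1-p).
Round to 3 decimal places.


H = -0.788*log2(0.788) - 0.212*log2(0.212) = 0.745.

0.745


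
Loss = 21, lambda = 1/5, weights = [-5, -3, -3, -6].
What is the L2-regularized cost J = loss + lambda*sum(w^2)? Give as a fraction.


L2 sq norm = sum(w^2) = 79. J = 21 + 1/5 * 79 = 184/5.

184/5


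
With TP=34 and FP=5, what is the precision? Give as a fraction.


Precision = TP / (TP + FP) = 34 / 39 = 34/39.

34/39


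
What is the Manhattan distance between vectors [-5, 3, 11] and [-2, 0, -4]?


d = sum of absolute differences: |-5--2|=3 + |3-0|=3 + |11--4|=15 = 21.

21


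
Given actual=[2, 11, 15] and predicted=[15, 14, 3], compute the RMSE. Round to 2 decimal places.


MSE = 107.3333. RMSE = sqrt(107.3333) = 10.36.

10.36


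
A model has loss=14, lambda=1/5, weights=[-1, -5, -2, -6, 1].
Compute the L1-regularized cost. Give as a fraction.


L1 norm = sum(|w|) = 15. J = 14 + 1/5 * 15 = 17.

17


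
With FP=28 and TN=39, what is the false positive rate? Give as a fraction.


FPR = FP / (FP + TN) = 28 / 67 = 28/67.

28/67


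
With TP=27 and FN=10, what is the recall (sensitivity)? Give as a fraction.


Recall = TP / (TP + FN) = 27 / 37 = 27/37.

27/37


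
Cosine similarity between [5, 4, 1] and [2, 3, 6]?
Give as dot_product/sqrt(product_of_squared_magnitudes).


dot = 28. |a|^2 = 42, |b|^2 = 49. cos = 28/sqrt(2058).

28/sqrt(2058)


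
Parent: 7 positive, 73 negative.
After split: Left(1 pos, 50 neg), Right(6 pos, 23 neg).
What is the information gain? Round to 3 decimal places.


H(parent) = 0.4281. H(left) = 0.1392, H(right) = 0.7355. Weighted = (51/80)*0.1392 + (29/80)*0.7355 = 0.3554. IG = 0.4281 - 0.3554 = 0.0727, which rounds to 0.073.

0.073


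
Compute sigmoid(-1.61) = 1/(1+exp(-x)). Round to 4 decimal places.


sigma(-1.61) = 1/(1+e^(1.61)) = 1/(1+5.002811) = 1/6.002811 = 0.1666.

0.1666


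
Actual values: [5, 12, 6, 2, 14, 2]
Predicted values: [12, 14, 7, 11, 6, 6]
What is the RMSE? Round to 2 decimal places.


MSE = 35.8333. RMSE = sqrt(35.8333) = 5.99.

5.99


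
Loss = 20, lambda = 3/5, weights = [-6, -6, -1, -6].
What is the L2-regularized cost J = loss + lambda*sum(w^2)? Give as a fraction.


L2 sq norm = sum(w^2) = 109. J = 20 + 3/5 * 109 = 427/5.

427/5


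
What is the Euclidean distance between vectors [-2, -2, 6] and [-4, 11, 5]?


d = sqrt(sum of squared differences). (-2--4)^2=4, (-2-11)^2=169, (6-5)^2=1. Sum = 174.

sqrt(174)


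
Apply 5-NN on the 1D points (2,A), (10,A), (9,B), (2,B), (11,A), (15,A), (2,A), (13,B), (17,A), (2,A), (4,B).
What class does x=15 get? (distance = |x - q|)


Distances: |2-15|=13, |10-15|=5, |9-15|=6, |2-15|=13, |11-15|=4, |15-15|=0, |2-15|=13, |13-15|=2, |17-15|=2, |2-15|=13, |4-15|=11. 5 nearest: (15,A), (17,A), (13,B), (11,A), (10,A). Counts: {'A': 4, 'B': 1}. Majority class: A.

A


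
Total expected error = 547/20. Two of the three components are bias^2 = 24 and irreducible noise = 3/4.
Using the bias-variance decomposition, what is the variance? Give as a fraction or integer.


Total error = bias^2 + variance + irreducible noise. So variance = 547/20 - 24 - 3/4 = 13/5.

13/5


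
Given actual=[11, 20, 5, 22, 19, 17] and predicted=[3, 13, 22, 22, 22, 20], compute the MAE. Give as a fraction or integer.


MAE = (1/6) * (|11-3|=8 + |20-13|=7 + |5-22|=17 + |22-22|=0 + |19-22|=3 + |17-20|=3). Sum = 38. MAE = 19/3.

19/3


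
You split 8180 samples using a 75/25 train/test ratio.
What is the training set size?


Test set = 8180 * 25% = 2045. Training set = 8180 - 2045 = 6135.

6135


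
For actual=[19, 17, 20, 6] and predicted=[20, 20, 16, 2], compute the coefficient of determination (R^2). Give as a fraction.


Mean(y) = 31/2. SS_res = 42. SS_tot = 125. R^2 = 1 - 42/(125) = 83/125.

83/125


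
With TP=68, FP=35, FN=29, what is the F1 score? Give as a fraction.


Precision = 68/103 = 68/103. Recall = 68/97 = 68/97. F1 = 2*P*R/(P+R) = 17/25.

17/25


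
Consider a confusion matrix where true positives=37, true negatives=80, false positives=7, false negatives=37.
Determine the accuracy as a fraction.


Accuracy = (TP + TN) / (TP + TN + FP + FN) = (37 + 80) / 161 = 117/161.

117/161


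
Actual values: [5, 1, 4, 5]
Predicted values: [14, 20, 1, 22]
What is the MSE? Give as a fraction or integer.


MSE = (1/4) * ((5-14)^2=81 + (1-20)^2=361 + (4-1)^2=9 + (5-22)^2=289). Sum = 740. MSE = 185.

185


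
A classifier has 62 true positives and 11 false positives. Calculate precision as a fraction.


Precision = TP / (TP + FP) = 62 / 73 = 62/73.

62/73


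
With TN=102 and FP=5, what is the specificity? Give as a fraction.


Specificity = TN / (TN + FP) = 102 / 107 = 102/107.

102/107


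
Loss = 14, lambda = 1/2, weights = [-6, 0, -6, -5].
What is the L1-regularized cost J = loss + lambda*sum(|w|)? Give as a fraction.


L1 norm = sum(|w|) = 17. J = 14 + 1/2 * 17 = 45/2.

45/2


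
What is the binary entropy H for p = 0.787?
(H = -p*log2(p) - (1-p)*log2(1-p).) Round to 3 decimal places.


H = -0.787*log2(0.787) - 0.213*log2(0.213) = 0.747.

0.747


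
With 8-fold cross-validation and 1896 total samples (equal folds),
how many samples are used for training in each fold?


Each validation fold has 1896/8 = 237 samples. Training set = 1896 - 237 = 1659.

1659


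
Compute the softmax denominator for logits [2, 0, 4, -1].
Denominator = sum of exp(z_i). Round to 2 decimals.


Denom = e^2=7.3891 + e^0=1.0000 + e^4=54.5982 + e^-1=0.3679. Sum = 63.3552, which rounds to 63.36.

63.36


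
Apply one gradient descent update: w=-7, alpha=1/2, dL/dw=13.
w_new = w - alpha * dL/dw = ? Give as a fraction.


w_new = -7 - 1/2 * 13 = -7 - 13/2 = -27/2.

-27/2


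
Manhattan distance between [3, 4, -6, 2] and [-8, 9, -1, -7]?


d = sum of absolute differences: |3--8|=11 + |4-9|=5 + |-6--1|=5 + |2--7|=9 = 30.

30


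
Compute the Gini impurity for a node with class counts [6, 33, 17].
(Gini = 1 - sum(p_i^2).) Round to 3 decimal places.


Total = 56. Proportions: 6/56, 33/56, 17/56. sum(p_i^2) = 0.4509. Gini = 1 - 0.4509 = 0.5491, which rounds to 0.549.

0.549


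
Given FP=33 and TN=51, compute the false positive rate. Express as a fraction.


FPR = FP / (FP + TN) = 33 / 84 = 11/28.

11/28


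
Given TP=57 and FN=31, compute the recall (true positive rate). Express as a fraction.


Recall = TP / (TP + FN) = 57 / 88 = 57/88.

57/88


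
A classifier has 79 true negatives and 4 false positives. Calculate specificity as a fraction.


Specificity = TN / (TN + FP) = 79 / 83 = 79/83.

79/83


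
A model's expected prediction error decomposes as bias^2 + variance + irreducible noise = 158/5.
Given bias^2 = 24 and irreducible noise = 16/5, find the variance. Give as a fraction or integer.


Total error = bias^2 + variance + irreducible noise. So variance = 158/5 - 24 - 16/5 = 22/5.

22/5


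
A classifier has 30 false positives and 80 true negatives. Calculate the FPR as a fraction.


FPR = FP / (FP + TN) = 30 / 110 = 3/11.

3/11


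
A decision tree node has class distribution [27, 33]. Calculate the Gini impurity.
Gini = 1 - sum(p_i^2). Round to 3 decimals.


Total = 60. Proportions: 27/60, 33/60. sum(p_i^2) = 0.5050. Gini = 1 - 0.5050 = 0.4950, which rounds to 0.495.

0.495


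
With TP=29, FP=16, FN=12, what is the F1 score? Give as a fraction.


Precision = 29/45 = 29/45. Recall = 29/41 = 29/41. F1 = 2*P*R/(P+R) = 29/43.

29/43


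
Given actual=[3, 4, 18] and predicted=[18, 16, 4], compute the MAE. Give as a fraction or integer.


MAE = (1/3) * (|3-18|=15 + |4-16|=12 + |18-4|=14). Sum = 41. MAE = 41/3.

41/3


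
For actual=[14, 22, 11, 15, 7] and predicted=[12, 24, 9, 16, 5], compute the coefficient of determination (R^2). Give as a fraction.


Mean(y) = 69/5. SS_res = 17. SS_tot = 614/5. R^2 = 1 - 17/(614/5) = 529/614.

529/614


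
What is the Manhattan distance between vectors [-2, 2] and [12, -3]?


d = sum of absolute differences: |-2-12|=14 + |2--3|=5 = 19.

19


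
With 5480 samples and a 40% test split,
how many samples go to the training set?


Test set = 5480 * 40% = 2192. Training set = 5480 - 2192 = 3288.

3288


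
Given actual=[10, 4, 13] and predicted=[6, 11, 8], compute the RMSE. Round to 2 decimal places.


MSE = 30.0000. RMSE = sqrt(30.0000) = 5.48.

5.48


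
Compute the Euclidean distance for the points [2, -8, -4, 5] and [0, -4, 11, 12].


d = sqrt(sum of squared differences). (2-0)^2=4, (-8--4)^2=16, (-4-11)^2=225, (5-12)^2=49. Sum = 294.

sqrt(294)


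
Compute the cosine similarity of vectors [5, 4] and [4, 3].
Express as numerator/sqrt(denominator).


dot = 32. |a|^2 = 41, |b|^2 = 25. cos = 32/sqrt(1025).

32/sqrt(1025)


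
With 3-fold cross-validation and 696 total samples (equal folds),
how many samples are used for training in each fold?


Each validation fold has 696/3 = 232 samples. Training set = 696 - 232 = 464.

464


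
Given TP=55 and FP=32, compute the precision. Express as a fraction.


Precision = TP / (TP + FP) = 55 / 87 = 55/87.

55/87


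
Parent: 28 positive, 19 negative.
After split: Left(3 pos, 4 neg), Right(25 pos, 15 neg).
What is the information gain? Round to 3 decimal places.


H(parent) = 0.9734. H(left) = 0.9852, H(right) = 0.9544. Weighted = (7/47)*0.9852 + (40/47)*0.9544 = 0.9590. IG = 0.9734 - 0.9590 = 0.0144, which rounds to 0.014.

0.014


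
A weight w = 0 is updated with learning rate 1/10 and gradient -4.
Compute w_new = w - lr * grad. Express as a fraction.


w_new = 0 - 1/10 * -4 = 0 - -2/5 = 2/5.

2/5


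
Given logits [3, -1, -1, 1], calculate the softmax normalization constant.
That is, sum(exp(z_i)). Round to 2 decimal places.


Denom = e^3=20.0855 + e^-1=0.3679 + e^-1=0.3679 + e^1=2.7183. Sum = 23.5396, which rounds to 23.54.

23.54


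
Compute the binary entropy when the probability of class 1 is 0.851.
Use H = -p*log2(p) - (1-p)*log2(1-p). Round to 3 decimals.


H = -0.851*log2(0.851) - 0.149*log2(0.149) = 0.607.

0.607


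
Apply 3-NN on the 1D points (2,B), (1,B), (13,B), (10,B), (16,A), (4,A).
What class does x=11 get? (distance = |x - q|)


Distances: |2-11|=9, |1-11|=10, |13-11|=2, |10-11|=1, |16-11|=5, |4-11|=7. 3 nearest: (10,B), (13,B), (16,A). Counts: {'B': 2, 'A': 1}. Majority class: B.

B


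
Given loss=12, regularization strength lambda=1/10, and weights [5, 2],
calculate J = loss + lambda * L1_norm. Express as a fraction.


L1 norm = sum(|w|) = 7. J = 12 + 1/10 * 7 = 127/10.

127/10


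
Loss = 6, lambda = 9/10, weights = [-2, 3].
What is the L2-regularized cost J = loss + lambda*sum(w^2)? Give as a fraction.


L2 sq norm = sum(w^2) = 13. J = 6 + 9/10 * 13 = 177/10.

177/10


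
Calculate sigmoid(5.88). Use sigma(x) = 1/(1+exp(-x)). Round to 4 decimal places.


sigma(5.88) = 1/(1+e^(-5.88)) = 1/(1+0.002795) = 1/1.002795 = 0.9972.

0.9972


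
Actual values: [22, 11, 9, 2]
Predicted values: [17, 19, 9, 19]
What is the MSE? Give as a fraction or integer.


MSE = (1/4) * ((22-17)^2=25 + (11-19)^2=64 + (9-9)^2=0 + (2-19)^2=289). Sum = 378. MSE = 189/2.

189/2


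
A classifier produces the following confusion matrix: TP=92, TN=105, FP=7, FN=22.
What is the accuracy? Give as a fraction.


Accuracy = (TP + TN) / (TP + TN + FP + FN) = (92 + 105) / 226 = 197/226.

197/226


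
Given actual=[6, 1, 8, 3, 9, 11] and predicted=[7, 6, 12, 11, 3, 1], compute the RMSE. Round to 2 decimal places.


MSE = 40.3333. RMSE = sqrt(40.3333) = 6.35.

6.35


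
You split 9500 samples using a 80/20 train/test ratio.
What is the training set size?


Test set = 9500 * 20% = 1900. Training set = 9500 - 1900 = 7600.

7600


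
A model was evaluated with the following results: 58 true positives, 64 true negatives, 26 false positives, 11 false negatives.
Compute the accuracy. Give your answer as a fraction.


Accuracy = (TP + TN) / (TP + TN + FP + FN) = (58 + 64) / 159 = 122/159.

122/159


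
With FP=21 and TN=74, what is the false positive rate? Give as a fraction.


FPR = FP / (FP + TN) = 21 / 95 = 21/95.

21/95


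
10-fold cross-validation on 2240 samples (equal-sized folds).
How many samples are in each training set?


Each validation fold has 2240/10 = 224 samples. Training set = 2240 - 224 = 2016.

2016


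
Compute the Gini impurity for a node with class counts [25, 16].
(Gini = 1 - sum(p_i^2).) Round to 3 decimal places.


Total = 41. Proportions: 25/41, 16/41. sum(p_i^2) = 0.5241. Gini = 1 - 0.5241 = 0.4759, which rounds to 0.476.

0.476


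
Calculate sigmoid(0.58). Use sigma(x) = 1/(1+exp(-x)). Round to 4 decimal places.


sigma(0.58) = 1/(1+e^(-0.58)) = 1/(1+0.559898) = 1/1.559898 = 0.6411.

0.6411


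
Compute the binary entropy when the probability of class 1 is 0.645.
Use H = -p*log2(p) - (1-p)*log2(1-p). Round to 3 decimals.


H = -0.645*log2(0.645) - 0.355*log2(0.355) = 0.938.

0.938


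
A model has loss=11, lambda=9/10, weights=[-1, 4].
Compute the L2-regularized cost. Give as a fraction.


L2 sq norm = sum(w^2) = 17. J = 11 + 9/10 * 17 = 263/10.

263/10


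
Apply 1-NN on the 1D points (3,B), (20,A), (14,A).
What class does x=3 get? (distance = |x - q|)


Distances: |3-3|=0, |20-3|=17, |14-3|=11. 1 nearest: (3,B). Counts: {'B': 1}. Majority class: B.

B


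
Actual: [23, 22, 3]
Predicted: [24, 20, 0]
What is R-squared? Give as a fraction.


Mean(y) = 16. SS_res = 14. SS_tot = 254. R^2 = 1 - 14/(254) = 120/127.

120/127


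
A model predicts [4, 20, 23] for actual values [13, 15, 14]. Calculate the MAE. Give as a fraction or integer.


MAE = (1/3) * (|13-4|=9 + |15-20|=5 + |14-23|=9). Sum = 23. MAE = 23/3.

23/3


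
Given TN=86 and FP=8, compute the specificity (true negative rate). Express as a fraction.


Specificity = TN / (TN + FP) = 86 / 94 = 43/47.

43/47


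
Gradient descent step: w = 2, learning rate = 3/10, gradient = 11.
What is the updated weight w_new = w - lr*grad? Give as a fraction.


w_new = 2 - 3/10 * 11 = 2 - 33/10 = -13/10.

-13/10


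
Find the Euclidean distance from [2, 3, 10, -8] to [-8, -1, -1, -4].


d = sqrt(sum of squared differences). (2--8)^2=100, (3--1)^2=16, (10--1)^2=121, (-8--4)^2=16. Sum = 253.

sqrt(253)


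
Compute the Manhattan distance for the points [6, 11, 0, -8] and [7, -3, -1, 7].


d = sum of absolute differences: |6-7|=1 + |11--3|=14 + |0--1|=1 + |-8-7|=15 = 31.

31


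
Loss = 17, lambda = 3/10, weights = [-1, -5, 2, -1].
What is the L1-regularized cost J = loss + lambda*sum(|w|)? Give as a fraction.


L1 norm = sum(|w|) = 9. J = 17 + 3/10 * 9 = 197/10.

197/10


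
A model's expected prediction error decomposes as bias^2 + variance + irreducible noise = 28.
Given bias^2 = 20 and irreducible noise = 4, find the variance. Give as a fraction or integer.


Total error = bias^2 + variance + irreducible noise. So variance = 28 - 20 - 4 = 4.

4


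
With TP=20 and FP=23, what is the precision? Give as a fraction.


Precision = TP / (TP + FP) = 20 / 43 = 20/43.

20/43


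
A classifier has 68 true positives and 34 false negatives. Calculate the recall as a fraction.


Recall = TP / (TP + FN) = 68 / 102 = 2/3.

2/3


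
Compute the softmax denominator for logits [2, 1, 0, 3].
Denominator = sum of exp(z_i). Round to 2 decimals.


Denom = e^2=7.3891 + e^1=2.7183 + e^0=1.0000 + e^3=20.0855. Sum = 31.1929, which rounds to 31.19.

31.19


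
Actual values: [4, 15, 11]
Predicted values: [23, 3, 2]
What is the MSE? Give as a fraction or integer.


MSE = (1/3) * ((4-23)^2=361 + (15-3)^2=144 + (11-2)^2=81). Sum = 586. MSE = 586/3.

586/3


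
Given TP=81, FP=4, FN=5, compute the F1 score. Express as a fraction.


Precision = 81/85 = 81/85. Recall = 81/86 = 81/86. F1 = 2*P*R/(P+R) = 18/19.

18/19


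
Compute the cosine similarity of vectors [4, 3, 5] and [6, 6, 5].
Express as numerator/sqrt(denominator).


dot = 67. |a|^2 = 50, |b|^2 = 97. cos = 67/sqrt(4850).

67/sqrt(4850)


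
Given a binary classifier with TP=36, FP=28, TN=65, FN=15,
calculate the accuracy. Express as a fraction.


Accuracy = (TP + TN) / (TP + TN + FP + FN) = (36 + 65) / 144 = 101/144.

101/144


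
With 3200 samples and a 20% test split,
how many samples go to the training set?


Test set = 3200 * 20% = 640. Training set = 3200 - 640 = 2560.

2560


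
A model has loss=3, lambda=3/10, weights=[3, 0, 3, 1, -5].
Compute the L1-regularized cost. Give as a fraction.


L1 norm = sum(|w|) = 12. J = 3 + 3/10 * 12 = 33/5.

33/5


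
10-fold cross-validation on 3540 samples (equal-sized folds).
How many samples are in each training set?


Each validation fold has 3540/10 = 354 samples. Training set = 3540 - 354 = 3186.

3186


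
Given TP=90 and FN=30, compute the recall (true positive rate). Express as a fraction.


Recall = TP / (TP + FN) = 90 / 120 = 3/4.

3/4


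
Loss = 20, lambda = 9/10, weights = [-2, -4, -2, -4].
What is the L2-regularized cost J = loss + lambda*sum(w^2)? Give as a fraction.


L2 sq norm = sum(w^2) = 40. J = 20 + 9/10 * 40 = 56.

56


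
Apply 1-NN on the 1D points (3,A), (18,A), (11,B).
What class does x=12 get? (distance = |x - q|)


Distances: |3-12|=9, |18-12|=6, |11-12|=1. 1 nearest: (11,B). Counts: {'B': 1}. Majority class: B.

B


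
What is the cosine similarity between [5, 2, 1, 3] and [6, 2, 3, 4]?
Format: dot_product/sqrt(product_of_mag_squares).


dot = 49. |a|^2 = 39, |b|^2 = 65. cos = 49/sqrt(2535).

49/sqrt(2535)


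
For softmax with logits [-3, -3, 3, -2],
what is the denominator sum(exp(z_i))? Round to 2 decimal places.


Denom = e^-3=0.0498 + e^-3=0.0498 + e^3=20.0855 + e^-2=0.1353. Sum = 20.3204, which rounds to 20.32.

20.32


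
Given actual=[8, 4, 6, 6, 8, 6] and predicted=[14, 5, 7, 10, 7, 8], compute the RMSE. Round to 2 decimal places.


MSE = 9.8333. RMSE = sqrt(9.8333) = 3.14.

3.14


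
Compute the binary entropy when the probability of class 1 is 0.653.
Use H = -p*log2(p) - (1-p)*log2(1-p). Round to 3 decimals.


H = -0.653*log2(0.653) - 0.347*log2(0.347) = 0.931.

0.931


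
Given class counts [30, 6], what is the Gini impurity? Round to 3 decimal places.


Total = 36. Proportions: 30/36, 6/36. sum(p_i^2) = 0.7222. Gini = 1 - 0.7222 = 0.2778, which rounds to 0.278.

0.278


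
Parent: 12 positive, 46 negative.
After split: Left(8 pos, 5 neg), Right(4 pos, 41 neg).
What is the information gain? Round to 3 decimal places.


H(parent) = 0.7355. H(left) = 0.9612, H(right) = 0.4328. Weighted = (13/58)*0.9612 + (45/58)*0.4328 = 0.5512. IG = 0.7355 - 0.5512 = 0.1843, which rounds to 0.184.

0.184


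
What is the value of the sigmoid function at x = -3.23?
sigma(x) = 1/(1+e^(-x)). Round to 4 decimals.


sigma(-3.23) = 1/(1+e^(3.23)) = 1/(1+25.279657) = 1/26.279657 = 0.0381.

0.0381


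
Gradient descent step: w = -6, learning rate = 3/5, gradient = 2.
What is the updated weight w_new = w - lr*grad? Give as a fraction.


w_new = -6 - 3/5 * 2 = -6 - 6/5 = -36/5.

-36/5


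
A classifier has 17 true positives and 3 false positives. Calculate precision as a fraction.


Precision = TP / (TP + FP) = 17 / 20 = 17/20.

17/20


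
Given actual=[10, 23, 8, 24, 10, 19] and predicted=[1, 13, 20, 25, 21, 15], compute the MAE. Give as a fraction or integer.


MAE = (1/6) * (|10-1|=9 + |23-13|=10 + |8-20|=12 + |24-25|=1 + |10-21|=11 + |19-15|=4). Sum = 47. MAE = 47/6.

47/6


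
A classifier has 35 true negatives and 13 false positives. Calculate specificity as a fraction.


Specificity = TN / (TN + FP) = 35 / 48 = 35/48.

35/48


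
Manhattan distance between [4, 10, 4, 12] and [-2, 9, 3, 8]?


d = sum of absolute differences: |4--2|=6 + |10-9|=1 + |4-3|=1 + |12-8|=4 = 12.

12


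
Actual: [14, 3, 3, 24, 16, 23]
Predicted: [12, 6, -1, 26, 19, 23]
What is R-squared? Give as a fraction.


Mean(y) = 83/6. SS_res = 42. SS_tot = 2561/6. R^2 = 1 - 42/(2561/6) = 2309/2561.

2309/2561


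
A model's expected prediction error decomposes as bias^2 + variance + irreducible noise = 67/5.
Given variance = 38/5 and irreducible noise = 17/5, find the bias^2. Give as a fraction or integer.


Total error = bias^2 + variance + irreducible noise. So bias^2 = 67/5 - 38/5 - 17/5 = 12/5.

12/5


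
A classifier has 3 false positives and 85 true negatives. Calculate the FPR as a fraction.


FPR = FP / (FP + TN) = 3 / 88 = 3/88.

3/88


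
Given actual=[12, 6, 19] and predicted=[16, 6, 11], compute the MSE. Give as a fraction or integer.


MSE = (1/3) * ((12-16)^2=16 + (6-6)^2=0 + (19-11)^2=64). Sum = 80. MSE = 80/3.

80/3


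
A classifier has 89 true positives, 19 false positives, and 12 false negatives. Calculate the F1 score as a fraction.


Precision = 89/108 = 89/108. Recall = 89/101 = 89/101. F1 = 2*P*R/(P+R) = 178/209.

178/209


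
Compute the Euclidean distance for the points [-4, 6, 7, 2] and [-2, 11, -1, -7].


d = sqrt(sum of squared differences). (-4--2)^2=4, (6-11)^2=25, (7--1)^2=64, (2--7)^2=81. Sum = 174.

sqrt(174)


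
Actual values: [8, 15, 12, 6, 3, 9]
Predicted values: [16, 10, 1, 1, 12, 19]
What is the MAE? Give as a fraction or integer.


MAE = (1/6) * (|8-16|=8 + |15-10|=5 + |12-1|=11 + |6-1|=5 + |3-12|=9 + |9-19|=10). Sum = 48. MAE = 8.

8


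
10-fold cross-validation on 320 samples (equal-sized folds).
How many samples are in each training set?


Each validation fold has 320/10 = 32 samples. Training set = 320 - 32 = 288.

288


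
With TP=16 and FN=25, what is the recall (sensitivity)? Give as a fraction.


Recall = TP / (TP + FN) = 16 / 41 = 16/41.

16/41


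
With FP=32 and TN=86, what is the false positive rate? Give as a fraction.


FPR = FP / (FP + TN) = 32 / 118 = 16/59.

16/59


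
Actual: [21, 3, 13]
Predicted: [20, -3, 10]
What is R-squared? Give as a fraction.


Mean(y) = 37/3. SS_res = 46. SS_tot = 488/3. R^2 = 1 - 46/(488/3) = 175/244.

175/244


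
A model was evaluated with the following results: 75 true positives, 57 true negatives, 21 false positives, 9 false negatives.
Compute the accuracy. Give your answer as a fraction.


Accuracy = (TP + TN) / (TP + TN + FP + FN) = (75 + 57) / 162 = 22/27.

22/27


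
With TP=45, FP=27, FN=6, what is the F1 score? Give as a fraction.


Precision = 45/72 = 5/8. Recall = 45/51 = 15/17. F1 = 2*P*R/(P+R) = 30/41.

30/41


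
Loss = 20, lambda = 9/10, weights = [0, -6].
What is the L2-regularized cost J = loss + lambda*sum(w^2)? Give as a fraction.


L2 sq norm = sum(w^2) = 36. J = 20 + 9/10 * 36 = 262/5.

262/5


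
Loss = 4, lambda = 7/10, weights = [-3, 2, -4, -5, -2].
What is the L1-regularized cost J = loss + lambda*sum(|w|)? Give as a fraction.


L1 norm = sum(|w|) = 16. J = 4 + 7/10 * 16 = 76/5.

76/5


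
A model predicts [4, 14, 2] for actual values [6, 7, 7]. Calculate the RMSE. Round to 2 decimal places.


MSE = 26.0000. RMSE = sqrt(26.0000) = 5.10.

5.10


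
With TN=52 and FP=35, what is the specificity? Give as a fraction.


Specificity = TN / (TN + FP) = 52 / 87 = 52/87.

52/87


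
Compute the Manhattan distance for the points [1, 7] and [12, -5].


d = sum of absolute differences: |1-12|=11 + |7--5|=12 = 23.

23


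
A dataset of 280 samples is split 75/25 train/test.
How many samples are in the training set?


Test set = 280 * 25% = 70. Training set = 280 - 70 = 210.

210


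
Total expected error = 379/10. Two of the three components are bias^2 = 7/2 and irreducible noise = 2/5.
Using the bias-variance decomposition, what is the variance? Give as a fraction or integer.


Total error = bias^2 + variance + irreducible noise. So variance = 379/10 - 7/2 - 2/5 = 34.

34


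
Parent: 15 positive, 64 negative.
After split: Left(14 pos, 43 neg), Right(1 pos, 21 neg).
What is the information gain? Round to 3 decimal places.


H(parent) = 0.7012. H(left) = 0.8043, H(right) = 0.2668. Weighted = (57/79)*0.8043 + (22/79)*0.2668 = 0.6546. IG = 0.7012 - 0.6546 = 0.0466, which rounds to 0.047.

0.047


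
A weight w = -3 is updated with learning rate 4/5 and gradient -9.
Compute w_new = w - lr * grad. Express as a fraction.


w_new = -3 - 4/5 * -9 = -3 - -36/5 = 21/5.

21/5


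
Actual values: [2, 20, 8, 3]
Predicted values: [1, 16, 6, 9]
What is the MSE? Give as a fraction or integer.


MSE = (1/4) * ((2-1)^2=1 + (20-16)^2=16 + (8-6)^2=4 + (3-9)^2=36). Sum = 57. MSE = 57/4.

57/4


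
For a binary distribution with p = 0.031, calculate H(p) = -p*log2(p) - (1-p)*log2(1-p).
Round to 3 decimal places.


H = -0.031*log2(0.031) - 0.969*log2(0.969) = 0.199.

0.199
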